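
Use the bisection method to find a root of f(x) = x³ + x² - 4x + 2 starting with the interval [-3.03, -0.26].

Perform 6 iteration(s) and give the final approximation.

f(x) = x³ + x² - 4x + 2
Initial interval: [-3.03, -0.26]

Iteration 1:
  c_1 = (-3.030000 + (-0.260000))/2 = -1.645000
  f(c_1) = f(-1.645000) = 6.834614
  f(a) × f(c) < 0, new interval: [-3.030000, -1.645000]
Iteration 2:
  c_2 = (-3.030000 + (-1.645000))/2 = -2.337500
  f(c_2) = f(-2.337500) = 4.042025
  f(a) × f(c) < 0, new interval: [-3.030000, -2.337500]
Iteration 3:
  c_3 = (-3.030000 + (-2.337500))/2 = -2.683750
  f(c_3) = f(-2.683750) = 0.607767
  f(a) × f(c) < 0, new interval: [-3.030000, -2.683750]
Iteration 4:
  c_4 = (-3.030000 + (-2.683750))/2 = -2.856875
  f(c_4) = f(-2.856875) = -1.727821
  f(a) × f(c) ≥ 0, new interval: [-2.856875, -2.683750]
Iteration 5:
  c_5 = (-2.856875 + (-2.683750))/2 = -2.770312
  f(c_5) = f(-2.770312) = -0.505246
  f(a) × f(c) ≥ 0, new interval: [-2.770312, -2.683750]
Iteration 6:
  c_6 = (-2.770312 + (-2.683750))/2 = -2.727031
  f(c_6) = f(-2.727031) = 0.064713
  f(a) × f(c) < 0, new interval: [-2.770312, -2.727031]

After 6 iteration(s), the approximation is c_6 = -2.727031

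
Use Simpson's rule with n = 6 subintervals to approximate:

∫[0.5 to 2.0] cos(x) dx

f(x) = cos(x)
a = 0.5, b = 2.0, n = 6
h = (b - a)/n = 0.250000

Simpson's rule: (h/3)[f(x₀) + 4f(x₁) + 2f(x₂) + ... + f(xₙ)]

x_0 = 0.5000, f(x_0) = 0.877583, coefficient = 1
x_1 = 0.7500, f(x_1) = 0.731689, coefficient = 4
x_2 = 1.0000, f(x_2) = 0.540302, coefficient = 2
x_3 = 1.2500, f(x_3) = 0.315322, coefficient = 4
x_4 = 1.5000, f(x_4) = 0.070737, coefficient = 2
x_5 = 1.7500, f(x_5) = -0.178246, coefficient = 4
x_6 = 2.0000, f(x_6) = -0.416147, coefficient = 1

I ≈ (0.250000/3) × 5.158575 = 0.429881
Exact value: 0.429872
Error: 0.000009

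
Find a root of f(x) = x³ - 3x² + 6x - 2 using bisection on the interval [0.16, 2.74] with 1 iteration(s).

f(x) = x³ - 3x² + 6x - 2
Initial interval: [0.16, 2.74]

Iteration 1:
  c_1 = (0.160000 + 2.740000)/2 = 1.450000
  f(c_1) = f(1.450000) = 3.441125
  f(a) × f(c) < 0, new interval: [0.160000, 1.450000]

After 1 iteration(s), the approximation is c_1 = 1.450000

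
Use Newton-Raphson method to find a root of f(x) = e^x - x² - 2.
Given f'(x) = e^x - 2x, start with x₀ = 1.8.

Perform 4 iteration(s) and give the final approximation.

f(x) = e^x - x² - 2
f'(x) = e^x - 2x
x₀ = 1.8

Newton-Raphson formula: x_{n+1} = x_n - f(x_n)/f'(x_n)

Iteration 1:
  f(1.800000) = 0.809647
  f'(1.800000) = 2.449647
  x_1 = 1.800000 - 0.809647/2.449647 = 1.469484
Iteration 2:
  f(1.469484) = 0.187608
  f'(1.469484) = 1.408024
  x_2 = 1.469484 - 0.187608/1.408024 = 1.336242
Iteration 3:
  f(1.336242) = 0.019175
  f'(1.336242) = 1.132234
  x_3 = 1.336242 - 0.019175/1.132234 = 1.319306
Iteration 4:
  f(1.319306) = 0.000256
  f'(1.319306) = 1.102212
  x_4 = 1.319306 - 0.000256/1.102212 = 1.319074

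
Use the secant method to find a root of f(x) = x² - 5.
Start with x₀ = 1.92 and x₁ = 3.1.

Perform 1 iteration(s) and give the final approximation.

f(x) = x² - 5
x₀ = 1.92, x₁ = 3.1

Secant formula: x_{n+1} = x_n - f(x_n)(x_n - x_{n-1})/(f(x_n) - f(x_{n-1}))

Iteration 1:
  f(1.920000) = -1.313600
  f(3.100000) = 4.610000
  x_2 = 3.100000 - 4.610000×(3.100000 - 1.920000)/(4.610000 - (-1.313600))
       = 2.181673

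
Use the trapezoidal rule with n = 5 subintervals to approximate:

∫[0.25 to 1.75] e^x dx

f(x) = e^x
a = 0.25, b = 1.75, n = 5
h = (b - a)/n = 0.300000

Trapezoidal rule: (h/2)[f(x₀) + 2f(x₁) + 2f(x₂) + ... + f(xₙ)]

x_0 = 0.2500, f(x_0) = 1.284025, coefficient = 1
x_1 = 0.5500, f(x_1) = 1.733253, coefficient = 2
x_2 = 0.8500, f(x_2) = 2.339647, coefficient = 2
x_3 = 1.1500, f(x_3) = 3.158193, coefficient = 2
x_4 = 1.4500, f(x_4) = 4.263115, coefficient = 2
x_5 = 1.7500, f(x_5) = 5.754603, coefficient = 1

I ≈ (0.300000/2) × 30.027043 = 4.504056
Exact value: 4.470577
Error: 0.033479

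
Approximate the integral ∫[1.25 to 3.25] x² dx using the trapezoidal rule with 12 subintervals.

f(x) = x²
a = 1.25, b = 3.25, n = 12
h = (b - a)/n = 0.166667

Trapezoidal rule: (h/2)[f(x₀) + 2f(x₁) + 2f(x₂) + ... + f(xₙ)]

x_0 = 1.2500, f(x_0) = 1.562500, coefficient = 1
x_1 = 1.4167, f(x_1) = 2.006944, coefficient = 2
x_2 = 1.5833, f(x_2) = 2.506944, coefficient = 2
x_3 = 1.7500, f(x_3) = 3.062500, coefficient = 2
x_4 = 1.9167, f(x_4) = 3.673611, coefficient = 2
x_5 = 2.0833, f(x_5) = 4.340278, coefficient = 2
x_6 = 2.2500, f(x_6) = 5.062500, coefficient = 2
x_7 = 2.4167, f(x_7) = 5.840278, coefficient = 2
x_8 = 2.5833, f(x_8) = 6.673611, coefficient = 2
x_9 = 2.7500, f(x_9) = 7.562500, coefficient = 2
x_10 = 2.9167, f(x_10) = 8.506944, coefficient = 2
x_11 = 3.0833, f(x_11) = 9.506944, coefficient = 2
x_12 = 3.2500, f(x_12) = 10.562500, coefficient = 1

I ≈ (0.166667/2) × 129.611111 = 10.800926
Exact value: 10.791667
Error: 0.009259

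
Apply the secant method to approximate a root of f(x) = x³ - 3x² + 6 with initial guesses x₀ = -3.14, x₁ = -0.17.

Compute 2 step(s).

f(x) = x³ - 3x² + 6
x₀ = -3.14, x₁ = -0.17

Secant formula: x_{n+1} = x_n - f(x_n)(x_n - x_{n-1})/(f(x_n) - f(x_{n-1}))

Iteration 1:
  f(-3.140000) = -54.537944
  f(-0.170000) = 5.908387
  x_2 = -0.170000 - 5.908387×(-0.170000 - (-3.140000))/(5.908387 - (-54.537944))
       = -0.460306
Iteration 2:
  f(-0.170000) = 5.908387
  f(-0.460306) = 5.266826
  x_3 = -0.460306 - 5.266826×(-0.460306 - (-0.170000))/(5.266826 - 5.908387)
       = -2.843539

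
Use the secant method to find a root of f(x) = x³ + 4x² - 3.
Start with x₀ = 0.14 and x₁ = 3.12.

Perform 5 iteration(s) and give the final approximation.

f(x) = x³ + 4x² - 3
x₀ = 0.14, x₁ = 3.12

Secant formula: x_{n+1} = x_n - f(x_n)(x_n - x_{n-1})/(f(x_n) - f(x_{n-1}))

Iteration 1:
  f(0.140000) = -2.918856
  f(3.120000) = 66.308928
  x_2 = 3.120000 - 66.308928×(3.120000 - 0.140000)/(66.308928 - (-2.918856))
       = 0.265646
Iteration 2:
  f(3.120000) = 66.308928
  f(0.265646) = -2.698983
  x_3 = 0.265646 - (-2.698983)×(0.265646 - 3.120000)/(-2.698983 - 66.308928)
       = 0.377283
Iteration 3:
  f(0.265646) = -2.698983
  f(0.377283) = -2.376926
  x_4 = 0.377283 - (-2.376926)×(0.377283 - 0.265646)/(-2.376926 - (-2.698983))
       = 1.201217
Iteration 4:
  f(0.377283) = -2.376926
  f(1.201217) = 4.504952
  x_5 = 1.201217 - 4.504952×(1.201217 - 0.377283)/(4.504952 - (-2.376926))
       = 0.661861
Iteration 5:
  f(1.201217) = 4.504952
  f(0.661861) = -0.957825
  x_6 = 0.661861 - (-0.957825)×(0.661861 - 1.201217)/(-0.957825 - 4.504952)
       = 0.756430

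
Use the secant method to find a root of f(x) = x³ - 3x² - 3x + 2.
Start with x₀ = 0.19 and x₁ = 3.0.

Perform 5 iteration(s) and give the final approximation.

f(x) = x³ - 3x² - 3x + 2
x₀ = 0.19, x₁ = 3.0

Secant formula: x_{n+1} = x_n - f(x_n)(x_n - x_{n-1})/(f(x_n) - f(x_{n-1}))

Iteration 1:
  f(0.190000) = 1.328559
  f(3.000000) = -7.000000
  x_2 = 3.000000 - (-7.000000)×(3.000000 - 0.190000)/(-7.000000 - 1.328559)
       = 0.638247
Iteration 2:
  f(3.000000) = -7.000000
  f(0.638247) = -0.876822
  x_3 = 0.638247 - (-0.876822)×(0.638247 - 3.000000)/(-0.876822 - (-7.000000))
       = 0.300050
Iteration 3:
  f(0.638247) = -0.876822
  f(0.300050) = 0.856772
  x_4 = 0.300050 - 0.856772×(0.300050 - 0.638247)/(0.856772 - (-0.876822))
       = 0.467193
Iteration 4:
  f(0.300050) = 0.856772
  f(0.467193) = 0.045588
  x_5 = 0.467193 - 0.045588×(0.467193 - 0.300050)/(0.045588 - 0.856772)
       = 0.476586
Iteration 5:
  f(0.467193) = 0.045588
  f(0.476586) = -0.002912
  x_6 = 0.476586 - (-0.002912)×(0.476586 - 0.467193)/(-0.002912 - 0.045588)
       = 0.476022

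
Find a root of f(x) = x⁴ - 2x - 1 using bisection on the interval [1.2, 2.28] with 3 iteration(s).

f(x) = x⁴ - 2x - 1
Initial interval: [1.2, 2.28]

Iteration 1:
  c_1 = (1.200000 + 2.280000)/2 = 1.740000
  f(c_1) = f(1.740000) = 4.686362
  f(a) × f(c) < 0, new interval: [1.200000, 1.740000]
Iteration 2:
  c_2 = (1.200000 + 1.740000)/2 = 1.470000
  f(c_2) = f(1.470000) = 0.729489
  f(a) × f(c) < 0, new interval: [1.200000, 1.470000]
Iteration 3:
  c_3 = (1.200000 + 1.470000)/2 = 1.335000
  f(c_3) = f(1.335000) = -0.493674
  f(a) × f(c) ≥ 0, new interval: [1.335000, 1.470000]

After 3 iteration(s), the approximation is c_3 = 1.335000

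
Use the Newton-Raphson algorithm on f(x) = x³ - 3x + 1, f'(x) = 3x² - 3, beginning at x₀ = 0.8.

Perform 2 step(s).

f(x) = x³ - 3x + 1
f'(x) = 3x² - 3
x₀ = 0.8

Newton-Raphson formula: x_{n+1} = x_n - f(x_n)/f'(x_n)

Iteration 1:
  f(0.800000) = -0.888000
  f'(0.800000) = -1.080000
  x_1 = 0.800000 - (-0.888000)/(-1.080000) = -0.022222
Iteration 2:
  f(-0.022222) = 1.066656
  f'(-0.022222) = -2.998519
  x_2 = -0.022222 - 1.066656/(-2.998519) = 0.333505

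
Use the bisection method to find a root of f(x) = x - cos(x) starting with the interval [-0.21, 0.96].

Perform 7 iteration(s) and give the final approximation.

f(x) = x - cos(x)
Initial interval: [-0.21, 0.96]

Iteration 1:
  c_1 = (-0.210000 + 0.960000)/2 = 0.375000
  f(c_1) = f(0.375000) = -0.555508
  f(a) × f(c) ≥ 0, new interval: [0.375000, 0.960000]
Iteration 2:
  c_2 = (0.375000 + 0.960000)/2 = 0.667500
  f(c_2) = f(0.667500) = -0.117872
  f(a) × f(c) ≥ 0, new interval: [0.667500, 0.960000]
Iteration 3:
  c_3 = (0.667500 + 0.960000)/2 = 0.813750
  f(c_3) = f(0.813750) = 0.126972
  f(a) × f(c) < 0, new interval: [0.667500, 0.813750]
Iteration 4:
  c_4 = (0.667500 + 0.813750)/2 = 0.740625
  f(c_4) = f(0.740625) = 0.002578
  f(a) × f(c) < 0, new interval: [0.667500, 0.740625]
Iteration 5:
  c_5 = (0.667500 + 0.740625)/2 = 0.704063
  f(c_5) = f(0.704063) = -0.058156
  f(a) × f(c) ≥ 0, new interval: [0.704063, 0.740625]
Iteration 6:
  c_6 = (0.704063 + 0.740625)/2 = 0.722344
  f(c_6) = f(0.722344) = -0.027914
  f(a) × f(c) ≥ 0, new interval: [0.722344, 0.740625]
Iteration 7:
  c_7 = (0.722344 + 0.740625)/2 = 0.731484
  f(c_7) = f(0.731484) = -0.012699
  f(a) × f(c) ≥ 0, new interval: [0.731484, 0.740625]

After 7 iteration(s), the approximation is c_7 = 0.731484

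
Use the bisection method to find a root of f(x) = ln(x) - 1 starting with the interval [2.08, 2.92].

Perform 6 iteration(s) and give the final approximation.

f(x) = ln(x) - 1
Initial interval: [2.08, 2.92]

Iteration 1:
  c_1 = (2.080000 + 2.920000)/2 = 2.500000
  f(c_1) = f(2.500000) = -0.083709
  f(a) × f(c) ≥ 0, new interval: [2.500000, 2.920000]
Iteration 2:
  c_2 = (2.500000 + 2.920000)/2 = 2.710000
  f(c_2) = f(2.710000) = -0.003051
  f(a) × f(c) ≥ 0, new interval: [2.710000, 2.920000]
Iteration 3:
  c_3 = (2.710000 + 2.920000)/2 = 2.815000
  f(c_3) = f(2.815000) = 0.034962
  f(a) × f(c) < 0, new interval: [2.710000, 2.815000]
Iteration 4:
  c_4 = (2.710000 + 2.815000)/2 = 2.762500
  f(c_4) = f(2.762500) = 0.016136
  f(a) × f(c) < 0, new interval: [2.710000, 2.762500]
Iteration 5:
  c_5 = (2.710000 + 2.762500)/2 = 2.736250
  f(c_5) = f(2.736250) = 0.006588
  f(a) × f(c) < 0, new interval: [2.710000, 2.736250]
Iteration 6:
  c_6 = (2.710000 + 2.736250)/2 = 2.723125
  f(c_6) = f(2.723125) = 0.001780
  f(a) × f(c) < 0, new interval: [2.710000, 2.723125]

After 6 iteration(s), the approximation is c_6 = 2.723125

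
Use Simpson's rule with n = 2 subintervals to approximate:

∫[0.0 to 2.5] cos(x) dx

f(x) = cos(x)
a = 0.0, b = 2.5, n = 2
h = (b - a)/n = 1.250000

Simpson's rule: (h/3)[f(x₀) + 4f(x₁) + 2f(x₂) + ... + f(xₙ)]

x_0 = 0.0000, f(x_0) = 1.000000, coefficient = 1
x_1 = 1.2500, f(x_1) = 0.315322, coefficient = 4
x_2 = 2.5000, f(x_2) = -0.801144, coefficient = 1

I ≈ (1.250000/3) × 1.460146 = 0.608394
Exact value: 0.598472
Error: 0.009922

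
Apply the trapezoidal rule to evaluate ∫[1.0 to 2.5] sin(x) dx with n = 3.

f(x) = sin(x)
a = 1.0, b = 2.5, n = 3
h = (b - a)/n = 0.500000

Trapezoidal rule: (h/2)[f(x₀) + 2f(x₁) + 2f(x₂) + ... + f(xₙ)]

x_0 = 1.0000, f(x_0) = 0.841471, coefficient = 1
x_1 = 1.5000, f(x_1) = 0.997495, coefficient = 2
x_2 = 2.0000, f(x_2) = 0.909297, coefficient = 2
x_3 = 2.5000, f(x_3) = 0.598472, coefficient = 1

I ≈ (0.500000/2) × 5.253528 = 1.313382
Exact value: 1.341446
Error: 0.028064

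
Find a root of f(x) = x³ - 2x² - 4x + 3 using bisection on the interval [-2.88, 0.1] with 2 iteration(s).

f(x) = x³ - 2x² - 4x + 3
Initial interval: [-2.88, 0.1]

Iteration 1:
  c_1 = (-2.880000 + 0.100000)/2 = -1.390000
  f(c_1) = f(-1.390000) = 2.010181
  f(a) × f(c) < 0, new interval: [-2.880000, -1.390000]
Iteration 2:
  c_2 = (-2.880000 + (-1.390000))/2 = -2.135000
  f(c_2) = f(-2.135000) = -7.308260
  f(a) × f(c) ≥ 0, new interval: [-2.135000, -1.390000]

After 2 iteration(s), the approximation is c_2 = -2.135000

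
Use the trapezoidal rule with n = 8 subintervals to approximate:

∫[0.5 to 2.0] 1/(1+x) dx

f(x) = 1/(1+x)
a = 0.5, b = 2.0, n = 8
h = (b - a)/n = 0.187500

Trapezoidal rule: (h/2)[f(x₀) + 2f(x₁) + 2f(x₂) + ... + f(xₙ)]

x_0 = 0.5000, f(x_0) = 0.666667, coefficient = 1
x_1 = 0.6875, f(x_1) = 0.592593, coefficient = 2
x_2 = 0.8750, f(x_2) = 0.533333, coefficient = 2
x_3 = 1.0625, f(x_3) = 0.484848, coefficient = 2
x_4 = 1.2500, f(x_4) = 0.444444, coefficient = 2
x_5 = 1.4375, f(x_5) = 0.410256, coefficient = 2
x_6 = 1.6250, f(x_6) = 0.380952, coefficient = 2
x_7 = 1.8125, f(x_7) = 0.355556, coefficient = 2
x_8 = 2.0000, f(x_8) = 0.333333, coefficient = 1

I ≈ (0.187500/2) × 7.403966 = 0.694122
Exact value: 0.693147
Error: 0.000975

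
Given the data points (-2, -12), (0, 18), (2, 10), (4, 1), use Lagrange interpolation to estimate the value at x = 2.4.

Lagrange interpolation formula:
P(x) = Σ yᵢ × Lᵢ(x)
where Lᵢ(x) = Π_{j≠i} (x - xⱼ)/(xᵢ - xⱼ)

L_0(2.4) = (2.4 - 0)/(-2 - 0) × (2.4 - 2)/(-2 - 2) × (2.4 - 4)/(-2 - 4) = 0.032000
L_1(2.4) = (2.4 - (-2))/(0 - (-2)) × (2.4 - 2)/(0 - 2) × (2.4 - 4)/(0 - 4) = -0.176000
L_2(2.4) = (2.4 - (-2))/(2 - (-2)) × (2.4 - 0)/(2 - 0) × (2.4 - 4)/(2 - 4) = 1.056000
L_3(2.4) = (2.4 - (-2))/(4 - (-2)) × (2.4 - 0)/(4 - 0) × (2.4 - 2)/(4 - 2) = 0.088000

P(2.4) = (-12)×L_0(2.4) + 18×L_1(2.4) + 10×L_2(2.4) + 1×L_3(2.4)
P(2.4) = 7.096000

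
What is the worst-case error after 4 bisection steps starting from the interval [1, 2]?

Bisection error bound: |error| ≤ (b-a)/2^n
|error| ≤ (2 - 1)/2^4 = 1/2^4
|error| ≤ 0.0625000000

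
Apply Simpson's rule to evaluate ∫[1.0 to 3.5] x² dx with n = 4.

f(x) = x²
a = 1.0, b = 3.5, n = 4
h = (b - a)/n = 0.625000

Simpson's rule: (h/3)[f(x₀) + 4f(x₁) + 2f(x₂) + ... + f(xₙ)]

x_0 = 1.0000, f(x_0) = 1.000000, coefficient = 1
x_1 = 1.6250, f(x_1) = 2.640625, coefficient = 4
x_2 = 2.2500, f(x_2) = 5.062500, coefficient = 2
x_3 = 2.8750, f(x_3) = 8.265625, coefficient = 4
x_4 = 3.5000, f(x_4) = 12.250000, coefficient = 1

I ≈ (0.625000/3) × 67.000000 = 13.958333
Exact value: 13.958333
Error: 0.000000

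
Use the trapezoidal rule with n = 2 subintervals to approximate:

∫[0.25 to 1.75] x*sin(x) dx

f(x) = x*sin(x)
a = 0.25, b = 1.75, n = 2
h = (b - a)/n = 0.750000

Trapezoidal rule: (h/2)[f(x₀) + 2f(x₁) + 2f(x₂) + ... + f(xₙ)]

x_0 = 0.2500, f(x_0) = 0.061851, coefficient = 1
x_1 = 1.0000, f(x_1) = 0.841471, coefficient = 2
x_2 = 1.7500, f(x_2) = 1.721975, coefficient = 1

I ≈ (0.750000/2) × 3.466768 = 1.300038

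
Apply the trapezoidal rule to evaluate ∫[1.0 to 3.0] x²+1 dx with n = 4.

f(x) = x²+1
a = 1.0, b = 3.0, n = 4
h = (b - a)/n = 0.500000

Trapezoidal rule: (h/2)[f(x₀) + 2f(x₁) + 2f(x₂) + ... + f(xₙ)]

x_0 = 1.0000, f(x_0) = 2.000000, coefficient = 1
x_1 = 1.5000, f(x_1) = 3.250000, coefficient = 2
x_2 = 2.0000, f(x_2) = 5.000000, coefficient = 2
x_3 = 2.5000, f(x_3) = 7.250000, coefficient = 2
x_4 = 3.0000, f(x_4) = 10.000000, coefficient = 1

I ≈ (0.500000/2) × 43.000000 = 10.750000
Exact value: 10.666667
Error: 0.083333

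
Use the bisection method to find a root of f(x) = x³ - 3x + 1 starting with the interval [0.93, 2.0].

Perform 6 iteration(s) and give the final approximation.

f(x) = x³ - 3x + 1
Initial interval: [0.93, 2.0]

Iteration 1:
  c_1 = (0.930000 + 2.000000)/2 = 1.465000
  f(c_1) = f(1.465000) = -0.250780
  f(a) × f(c) ≥ 0, new interval: [1.465000, 2.000000]
Iteration 2:
  c_2 = (1.465000 + 2.000000)/2 = 1.732500
  f(c_2) = f(1.732500) = 1.002696
  f(a) × f(c) < 0, new interval: [1.465000, 1.732500]
Iteration 3:
  c_3 = (1.465000 + 1.732500)/2 = 1.598750
  f(c_3) = f(1.598750) = 0.290157
  f(a) × f(c) < 0, new interval: [1.465000, 1.598750]
Iteration 4:
  c_4 = (1.465000 + 1.598750)/2 = 1.531875
  f(c_4) = f(1.531875) = -0.000864
  f(a) × f(c) ≥ 0, new interval: [1.531875, 1.598750]
Iteration 5:
  c_5 = (1.531875 + 1.598750)/2 = 1.565312
  f(c_5) = f(1.565312) = 0.139396
  f(a) × f(c) < 0, new interval: [1.531875, 1.565312]
Iteration 6:
  c_6 = (1.531875 + 1.565312)/2 = 1.548594
  f(c_6) = f(1.548594) = 0.067967
  f(a) × f(c) < 0, new interval: [1.531875, 1.548594]

After 6 iteration(s), the approximation is c_6 = 1.548594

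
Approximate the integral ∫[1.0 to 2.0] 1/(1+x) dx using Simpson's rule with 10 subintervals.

f(x) = 1/(1+x)
a = 1.0, b = 2.0, n = 10
h = (b - a)/n = 0.100000

Simpson's rule: (h/3)[f(x₀) + 4f(x₁) + 2f(x₂) + ... + f(xₙ)]

x_0 = 1.0000, f(x_0) = 0.500000, coefficient = 1
x_1 = 1.1000, f(x_1) = 0.476190, coefficient = 4
x_2 = 1.2000, f(x_2) = 0.454545, coefficient = 2
x_3 = 1.3000, f(x_3) = 0.434783, coefficient = 4
x_4 = 1.4000, f(x_4) = 0.416667, coefficient = 2
x_5 = 1.5000, f(x_5) = 0.400000, coefficient = 4
x_6 = 1.6000, f(x_6) = 0.384615, coefficient = 2
x_7 = 1.7000, f(x_7) = 0.370370, coefficient = 4
x_8 = 1.8000, f(x_8) = 0.357143, coefficient = 2
x_9 = 1.9000, f(x_9) = 0.344828, coefficient = 4
x_10 = 2.0000, f(x_10) = 0.333333, coefficient = 1

I ≈ (0.100000/3) × 12.163958 = 0.405465
Exact value: 0.405465
Error: 0.000000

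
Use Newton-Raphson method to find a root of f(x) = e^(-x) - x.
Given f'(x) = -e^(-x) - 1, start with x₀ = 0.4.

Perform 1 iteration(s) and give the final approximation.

f(x) = e^(-x) - x
f'(x) = -e^(-x) - 1
x₀ = 0.4

Newton-Raphson formula: x_{n+1} = x_n - f(x_n)/f'(x_n)

Iteration 1:
  f(0.400000) = 0.270320
  f'(0.400000) = -1.670320
  x_1 = 0.400000 - 0.270320/(-1.670320) = 0.561837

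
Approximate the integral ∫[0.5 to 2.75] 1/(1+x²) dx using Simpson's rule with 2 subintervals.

f(x) = 1/(1+x²)
a = 0.5, b = 2.75, n = 2
h = (b - a)/n = 1.125000

Simpson's rule: (h/3)[f(x₀) + 4f(x₁) + 2f(x₂) + ... + f(xₙ)]

x_0 = 0.5000, f(x_0) = 0.800000, coefficient = 1
x_1 = 1.6250, f(x_1) = 0.274678, coefficient = 4
x_2 = 2.7500, f(x_2) = 0.116788, coefficient = 1

I ≈ (1.125000/3) × 2.015501 = 0.755813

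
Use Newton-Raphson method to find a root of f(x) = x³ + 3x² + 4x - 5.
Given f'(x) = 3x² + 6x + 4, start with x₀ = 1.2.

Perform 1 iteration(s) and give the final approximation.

f(x) = x³ + 3x² + 4x - 5
f'(x) = 3x² + 6x + 4
x₀ = 1.2

Newton-Raphson formula: x_{n+1} = x_n - f(x_n)/f'(x_n)

Iteration 1:
  f(1.200000) = 5.848000
  f'(1.200000) = 15.520000
  x_1 = 1.200000 - 5.848000/15.520000 = 0.823196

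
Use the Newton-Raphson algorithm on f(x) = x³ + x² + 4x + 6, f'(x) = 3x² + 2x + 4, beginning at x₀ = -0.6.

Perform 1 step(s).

f(x) = x³ + x² + 4x + 6
f'(x) = 3x² + 2x + 4
x₀ = -0.6

Newton-Raphson formula: x_{n+1} = x_n - f(x_n)/f'(x_n)

Iteration 1:
  f(-0.600000) = 3.744000
  f'(-0.600000) = 3.880000
  x_1 = -0.600000 - 3.744000/3.880000 = -1.564948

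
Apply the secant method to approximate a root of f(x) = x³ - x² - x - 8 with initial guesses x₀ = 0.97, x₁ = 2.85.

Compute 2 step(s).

f(x) = x³ - x² - x - 8
x₀ = 0.97, x₁ = 2.85

Secant formula: x_{n+1} = x_n - f(x_n)(x_n - x_{n-1})/(f(x_n) - f(x_{n-1}))

Iteration 1:
  f(0.970000) = -8.998227
  f(2.850000) = 4.176625
  x_2 = 2.850000 - 4.176625×(2.850000 - 0.970000)/(4.176625 - (-8.998227))
       = 2.254012
Iteration 2:
  f(2.850000) = 4.176625
  f(2.254012) = -3.882917
  x_3 = 2.254012 - (-3.882917)×(2.254012 - 2.850000)/(-3.882917 - 4.176625)
       = 2.541146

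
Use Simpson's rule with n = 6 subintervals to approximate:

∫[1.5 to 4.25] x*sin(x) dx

f(x) = x*sin(x)
a = 1.5, b = 4.25, n = 6
h = (b - a)/n = 0.458333

Simpson's rule: (h/3)[f(x₀) + 4f(x₁) + 2f(x₂) + ... + f(xₙ)]

x_0 = 1.5000, f(x_0) = 1.496242, coefficient = 1
x_1 = 1.9583, f(x_1) = 1.813109, coefficient = 4
x_2 = 2.4167, f(x_2) = 1.602443, coefficient = 2
x_3 = 2.8750, f(x_3) = 0.757407, coefficient = 4
x_4 = 3.3333, f(x_4) = -0.635227, coefficient = 2
x_5 = 3.7917, f(x_5) = -2.294889, coefficient = 4
x_6 = 4.2500, f(x_6) = -3.803705, coefficient = 1

I ≈ (0.458333/3) × 0.729480 = 0.111448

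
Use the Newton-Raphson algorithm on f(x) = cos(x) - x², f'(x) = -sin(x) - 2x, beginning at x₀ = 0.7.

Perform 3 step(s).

f(x) = cos(x) - x²
f'(x) = -sin(x) - 2x
x₀ = 0.7

Newton-Raphson formula: x_{n+1} = x_n - f(x_n)/f'(x_n)

Iteration 1:
  f(0.700000) = 0.274842
  f'(0.700000) = -2.044218
  x_1 = 0.700000 - 0.274842/(-2.044218) = 0.834449
Iteration 2:
  f(0.834449) = -0.024718
  f'(0.834449) = -2.409823
  x_2 = 0.834449 - (-0.024718)/(-2.409823) = 0.824191
Iteration 3:
  f(0.824191) = -0.000141
  f'(0.824191) = -2.382382
  x_3 = 0.824191 - (-0.000141)/(-2.382382) = 0.824132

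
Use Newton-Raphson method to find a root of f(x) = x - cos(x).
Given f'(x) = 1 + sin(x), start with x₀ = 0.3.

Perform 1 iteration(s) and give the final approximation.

f(x) = x - cos(x)
f'(x) = 1 + sin(x)
x₀ = 0.3

Newton-Raphson formula: x_{n+1} = x_n - f(x_n)/f'(x_n)

Iteration 1:
  f(0.300000) = -0.655336
  f'(0.300000) = 1.295520
  x_1 = 0.300000 - (-0.655336)/1.295520 = 0.805848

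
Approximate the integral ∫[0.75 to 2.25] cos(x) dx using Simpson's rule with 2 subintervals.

f(x) = cos(x)
a = 0.75, b = 2.25, n = 2
h = (b - a)/n = 0.750000

Simpson's rule: (h/3)[f(x₀) + 4f(x₁) + 2f(x₂) + ... + f(xₙ)]

x_0 = 0.7500, f(x_0) = 0.731689, coefficient = 1
x_1 = 1.5000, f(x_1) = 0.070737, coefficient = 4
x_2 = 2.2500, f(x_2) = -0.628174, coefficient = 1

I ≈ (0.750000/3) × 0.386464 = 0.096616
Exact value: 0.096434
Error: 0.000182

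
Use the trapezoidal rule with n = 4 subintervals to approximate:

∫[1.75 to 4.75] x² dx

f(x) = x²
a = 1.75, b = 4.75, n = 4
h = (b - a)/n = 0.750000

Trapezoidal rule: (h/2)[f(x₀) + 2f(x₁) + 2f(x₂) + ... + f(xₙ)]

x_0 = 1.7500, f(x_0) = 3.062500, coefficient = 1
x_1 = 2.5000, f(x_1) = 6.250000, coefficient = 2
x_2 = 3.2500, f(x_2) = 10.562500, coefficient = 2
x_3 = 4.0000, f(x_3) = 16.000000, coefficient = 2
x_4 = 4.7500, f(x_4) = 22.562500, coefficient = 1

I ≈ (0.750000/2) × 91.250000 = 34.218750
Exact value: 33.937500
Error: 0.281250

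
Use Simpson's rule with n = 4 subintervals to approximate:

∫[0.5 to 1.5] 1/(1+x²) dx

f(x) = 1/(1+x²)
a = 0.5, b = 1.5, n = 4
h = (b - a)/n = 0.250000

Simpson's rule: (h/3)[f(x₀) + 4f(x₁) + 2f(x₂) + ... + f(xₙ)]

x_0 = 0.5000, f(x_0) = 0.800000, coefficient = 1
x_1 = 0.7500, f(x_1) = 0.640000, coefficient = 4
x_2 = 1.0000, f(x_2) = 0.500000, coefficient = 2
x_3 = 1.2500, f(x_3) = 0.390244, coefficient = 4
x_4 = 1.5000, f(x_4) = 0.307692, coefficient = 1

I ≈ (0.250000/3) × 6.228668 = 0.519056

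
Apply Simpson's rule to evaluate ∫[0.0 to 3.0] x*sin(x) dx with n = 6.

f(x) = x*sin(x)
a = 0.0, b = 3.0, n = 6
h = (b - a)/n = 0.500000

Simpson's rule: (h/3)[f(x₀) + 4f(x₁) + 2f(x₂) + ... + f(xₙ)]

x_0 = 0.0000, f(x_0) = 0.000000, coefficient = 1
x_1 = 0.5000, f(x_1) = 0.239713, coefficient = 4
x_2 = 1.0000, f(x_2) = 0.841471, coefficient = 2
x_3 = 1.5000, f(x_3) = 1.496242, coefficient = 4
x_4 = 2.0000, f(x_4) = 1.818595, coefficient = 2
x_5 = 2.5000, f(x_5) = 1.496180, coefficient = 4
x_6 = 3.0000, f(x_6) = 0.423360, coefficient = 1

I ≈ (0.500000/3) × 18.672034 = 3.112006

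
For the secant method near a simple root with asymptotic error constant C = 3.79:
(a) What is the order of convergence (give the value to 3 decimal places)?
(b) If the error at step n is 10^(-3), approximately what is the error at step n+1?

(a) Secant method has superlinear convergence with order φ = (1+√5)/2 ≈ 1.618.
    This means |e_{n+1}| ≈ C|e_n|^1.618.

(b) With |e_n| = 10^(-3) and C = 3.79:
    |e_{n+1}| ≈ 3.79 × (10^(-3))^1.618 = 3.79 × 10^(-4.85)

(a) ≈ 1.618 (golden ratio); (b) |e_{n+1}| ≈ 5.303e-05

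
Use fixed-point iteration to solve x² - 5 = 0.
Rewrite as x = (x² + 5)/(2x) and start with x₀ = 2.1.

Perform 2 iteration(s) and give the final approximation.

Equation: x² - 5 = 0
Fixed-point form: x = (x² + 5)/(2x)
x₀ = 2.1

x_1 = g(2.100000) = 2.240476
x_2 = g(2.240476) = 2.236072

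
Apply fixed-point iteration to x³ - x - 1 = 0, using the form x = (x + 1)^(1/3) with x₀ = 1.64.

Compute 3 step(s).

Equation: x³ - x - 1 = 0
Fixed-point form: x = (x + 1)^(1/3)
x₀ = 1.64

x_1 = g(1.640000) = 1.382085
x_2 = g(1.382085) = 1.335526
x_3 = g(1.335526) = 1.326768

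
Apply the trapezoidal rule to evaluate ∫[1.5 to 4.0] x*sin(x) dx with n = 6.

f(x) = x*sin(x)
a = 1.5, b = 4.0, n = 6
h = (b - a)/n = 0.416667

Trapezoidal rule: (h/2)[f(x₀) + 2f(x₁) + 2f(x₂) + ... + f(xₙ)]

x_0 = 1.5000, f(x_0) = 1.496242, coefficient = 1
x_1 = 1.9167, f(x_1) = 1.803163, coefficient = 2
x_2 = 2.3333, f(x_2) = 1.687200, coefficient = 2
x_3 = 2.7500, f(x_3) = 1.049568, coefficient = 2
x_4 = 3.1667, f(x_4) = -0.079393, coefficient = 2
x_5 = 3.5833, f(x_5) = -1.531924, coefficient = 2
x_6 = 4.0000, f(x_6) = -3.027210, coefficient = 1

I ≈ (0.416667/2) × 4.326261 = 0.901304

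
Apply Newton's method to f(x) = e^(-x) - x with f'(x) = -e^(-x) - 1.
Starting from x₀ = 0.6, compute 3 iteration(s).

f(x) = e^(-x) - x
f'(x) = -e^(-x) - 1
x₀ = 0.6

Newton-Raphson formula: x_{n+1} = x_n - f(x_n)/f'(x_n)

Iteration 1:
  f(0.600000) = -0.051188
  f'(0.600000) = -1.548812
  x_1 = 0.600000 - (-0.051188)/(-1.548812) = 0.566950
Iteration 2:
  f(0.566950) = 0.000303
  f'(0.566950) = -1.567253
  x_2 = 0.566950 - 0.000303/(-1.567253) = 0.567143
Iteration 3:
  f(0.567143) = 0.000000
  f'(0.567143) = -1.567143
  x_3 = 0.567143 - 0.000000/(-1.567143) = 0.567143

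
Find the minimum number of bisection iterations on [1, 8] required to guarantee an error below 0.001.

We need (b-a)/2^n ≤ 0.001
(8 - 1)/2^n ≤ 0.001
7/2^n ≤ 0.001
2^n ≥ 7000
n ≥ log₂(7000) = 12.77
n ≥ 13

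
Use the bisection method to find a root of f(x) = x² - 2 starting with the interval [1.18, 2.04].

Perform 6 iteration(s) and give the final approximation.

f(x) = x² - 2
Initial interval: [1.18, 2.04]

Iteration 1:
  c_1 = (1.180000 + 2.040000)/2 = 1.610000
  f(c_1) = f(1.610000) = 0.592100
  f(a) × f(c) < 0, new interval: [1.180000, 1.610000]
Iteration 2:
  c_2 = (1.180000 + 1.610000)/2 = 1.395000
  f(c_2) = f(1.395000) = -0.053975
  f(a) × f(c) ≥ 0, new interval: [1.395000, 1.610000]
Iteration 3:
  c_3 = (1.395000 + 1.610000)/2 = 1.502500
  f(c_3) = f(1.502500) = 0.257506
  f(a) × f(c) < 0, new interval: [1.395000, 1.502500]
Iteration 4:
  c_4 = (1.395000 + 1.502500)/2 = 1.448750
  f(c_4) = f(1.448750) = 0.098877
  f(a) × f(c) < 0, new interval: [1.395000, 1.448750]
Iteration 5:
  c_5 = (1.395000 + 1.448750)/2 = 1.421875
  f(c_5) = f(1.421875) = 0.021729
  f(a) × f(c) < 0, new interval: [1.395000, 1.421875]
Iteration 6:
  c_6 = (1.395000 + 1.421875)/2 = 1.408438
  f(c_6) = f(1.408438) = -0.016304
  f(a) × f(c) ≥ 0, new interval: [1.408438, 1.421875]

After 6 iteration(s), the approximation is c_6 = 1.408438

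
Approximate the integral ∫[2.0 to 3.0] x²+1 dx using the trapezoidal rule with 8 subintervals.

f(x) = x²+1
a = 2.0, b = 3.0, n = 8
h = (b - a)/n = 0.125000

Trapezoidal rule: (h/2)[f(x₀) + 2f(x₁) + 2f(x₂) + ... + f(xₙ)]

x_0 = 2.0000, f(x_0) = 5.000000, coefficient = 1
x_1 = 2.1250, f(x_1) = 5.515625, coefficient = 2
x_2 = 2.2500, f(x_2) = 6.062500, coefficient = 2
x_3 = 2.3750, f(x_3) = 6.640625, coefficient = 2
x_4 = 2.5000, f(x_4) = 7.250000, coefficient = 2
x_5 = 2.6250, f(x_5) = 7.890625, coefficient = 2
x_6 = 2.7500, f(x_6) = 8.562500, coefficient = 2
x_7 = 2.8750, f(x_7) = 9.265625, coefficient = 2
x_8 = 3.0000, f(x_8) = 10.000000, coefficient = 1

I ≈ (0.125000/2) × 117.375000 = 7.335938
Exact value: 7.333333
Error: 0.002604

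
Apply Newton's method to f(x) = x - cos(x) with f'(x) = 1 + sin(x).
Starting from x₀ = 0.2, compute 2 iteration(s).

f(x) = x - cos(x)
f'(x) = 1 + sin(x)
x₀ = 0.2

Newton-Raphson formula: x_{n+1} = x_n - f(x_n)/f'(x_n)

Iteration 1:
  f(0.200000) = -0.780067
  f'(0.200000) = 1.198669
  x_1 = 0.200000 - (-0.780067)/1.198669 = 0.850777
Iteration 2:
  f(0.850777) = 0.191378
  f'(0.850777) = 1.751793
  x_2 = 0.850777 - 0.191378/1.751793 = 0.741530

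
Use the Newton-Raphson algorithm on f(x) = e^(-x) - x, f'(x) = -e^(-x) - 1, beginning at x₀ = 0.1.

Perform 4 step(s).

f(x) = e^(-x) - x
f'(x) = -e^(-x) - 1
x₀ = 0.1

Newton-Raphson formula: x_{n+1} = x_n - f(x_n)/f'(x_n)

Iteration 1:
  f(0.100000) = 0.804837
  f'(0.100000) = -1.904837
  x_1 = 0.100000 - 0.804837/(-1.904837) = 0.522523
Iteration 2:
  f(0.522523) = 0.070500
  f'(0.522523) = -1.593023
  x_2 = 0.522523 - 0.070500/(-1.593023) = 0.566778
Iteration 3:
  f(0.566778) = 0.000572
  f'(0.566778) = -1.567350
  x_3 = 0.566778 - 0.000572/(-1.567350) = 0.567143
Iteration 4:
  f(0.567143) = 0.000000
  f'(0.567143) = -1.567143
  x_4 = 0.567143 - 0.000000/(-1.567143) = 0.567143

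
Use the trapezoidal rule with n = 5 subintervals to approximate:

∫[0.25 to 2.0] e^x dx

f(x) = e^x
a = 0.25, b = 2.0, n = 5
h = (b - a)/n = 0.350000

Trapezoidal rule: (h/2)[f(x₀) + 2f(x₁) + 2f(x₂) + ... + f(xₙ)]

x_0 = 0.2500, f(x_0) = 1.284025, coefficient = 1
x_1 = 0.6000, f(x_1) = 1.822119, coefficient = 2
x_2 = 0.9500, f(x_2) = 2.585710, coefficient = 2
x_3 = 1.3000, f(x_3) = 3.669297, coefficient = 2
x_4 = 1.6500, f(x_4) = 5.206980, coefficient = 2
x_5 = 2.0000, f(x_5) = 7.389056, coefficient = 1

I ≈ (0.350000/2) × 35.241291 = 6.167226
Exact value: 6.105031
Error: 0.062195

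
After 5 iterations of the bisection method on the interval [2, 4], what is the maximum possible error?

Bisection error bound: |error| ≤ (b-a)/2^n
|error| ≤ (4 - 2)/2^5 = 2/2^5
|error| ≤ 0.0625000000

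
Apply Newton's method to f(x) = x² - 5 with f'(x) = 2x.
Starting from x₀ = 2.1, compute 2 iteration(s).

f(x) = x² - 5
f'(x) = 2x
x₀ = 2.1

Newton-Raphson formula: x_{n+1} = x_n - f(x_n)/f'(x_n)

Iteration 1:
  f(2.100000) = -0.590000
  f'(2.100000) = 4.200000
  x_1 = 2.100000 - (-0.590000)/4.200000 = 2.240476
Iteration 2:
  f(2.240476) = 0.019734
  f'(2.240476) = 4.480952
  x_2 = 2.240476 - 0.019734/4.480952 = 2.236072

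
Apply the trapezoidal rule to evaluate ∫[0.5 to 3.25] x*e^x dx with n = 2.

f(x) = x*e^x
a = 0.5, b = 3.25, n = 2
h = (b - a)/n = 1.375000

Trapezoidal rule: (h/2)[f(x₀) + 2f(x₁) + 2f(x₂) + ... + f(xₙ)]

x_0 = 0.5000, f(x_0) = 0.824361, coefficient = 1
x_1 = 1.8750, f(x_1) = 12.226536, coefficient = 2
x_2 = 3.2500, f(x_2) = 83.818605, coefficient = 1

I ≈ (1.375000/2) × 109.096037 = 75.003525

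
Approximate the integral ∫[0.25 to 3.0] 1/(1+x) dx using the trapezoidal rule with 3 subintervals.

f(x) = 1/(1+x)
a = 0.25, b = 3.0, n = 3
h = (b - a)/n = 0.916667

Trapezoidal rule: (h/2)[f(x₀) + 2f(x₁) + 2f(x₂) + ... + f(xₙ)]

x_0 = 0.2500, f(x_0) = 0.800000, coefficient = 1
x_1 = 1.1667, f(x_1) = 0.461538, coefficient = 2
x_2 = 2.0833, f(x_2) = 0.324324, coefficient = 2
x_3 = 3.0000, f(x_3) = 0.250000, coefficient = 1

I ≈ (0.916667/2) × 2.621726 = 1.201624
Exact value: 1.163151
Error: 0.038473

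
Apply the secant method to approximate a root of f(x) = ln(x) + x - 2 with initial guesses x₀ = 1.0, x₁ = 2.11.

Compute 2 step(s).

f(x) = ln(x) + x - 2
x₀ = 1.0, x₁ = 2.11

Secant formula: x_{n+1} = x_n - f(x_n)(x_n - x_{n-1})/(f(x_n) - f(x_{n-1}))

Iteration 1:
  f(1.000000) = -1.000000
  f(2.110000) = 0.856688
  x_2 = 2.110000 - 0.856688×(2.110000 - 1.000000)/(0.856688 - (-1.000000))
       = 1.597839
Iteration 2:
  f(2.110000) = 0.856688
  f(1.597839) = 0.066491
  x_3 = 1.597839 - 0.066491×(1.597839 - 2.110000)/(0.066491 - 0.856688)
       = 1.554743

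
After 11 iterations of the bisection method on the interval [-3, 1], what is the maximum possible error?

Bisection error bound: |error| ≤ (b-a)/2^n
|error| ≤ (1 - (-3))/2^11 = 4/2^11
|error| ≤ 0.0019531250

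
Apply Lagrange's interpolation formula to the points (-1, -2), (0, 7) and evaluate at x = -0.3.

Lagrange interpolation formula:
P(x) = Σ yᵢ × Lᵢ(x)
where Lᵢ(x) = Π_{j≠i} (x - xⱼ)/(xᵢ - xⱼ)

L_0(-0.3) = (-0.3 - 0)/(-1 - 0) = 0.300000
L_1(-0.3) = (-0.3 - (-1))/(0 - (-1)) = 0.700000

P(-0.3) = (-2)×L_0(-0.3) + 7×L_1(-0.3)
P(-0.3) = 4.300000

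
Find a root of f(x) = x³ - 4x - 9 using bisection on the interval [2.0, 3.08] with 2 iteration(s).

f(x) = x³ - 4x - 9
Initial interval: [2.0, 3.08]

Iteration 1:
  c_1 = (2.000000 + 3.080000)/2 = 2.540000
  f(c_1) = f(2.540000) = -2.772936
  f(a) × f(c) ≥ 0, new interval: [2.540000, 3.080000]
Iteration 2:
  c_2 = (2.540000 + 3.080000)/2 = 2.810000
  f(c_2) = f(2.810000) = 1.948041
  f(a) × f(c) < 0, new interval: [2.540000, 2.810000]

After 2 iteration(s), the approximation is c_2 = 2.810000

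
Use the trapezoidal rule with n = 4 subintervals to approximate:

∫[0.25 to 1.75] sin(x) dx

f(x) = sin(x)
a = 0.25, b = 1.75, n = 4
h = (b - a)/n = 0.375000

Trapezoidal rule: (h/2)[f(x₀) + 2f(x₁) + 2f(x₂) + ... + f(xₙ)]

x_0 = 0.2500, f(x_0) = 0.247404, coefficient = 1
x_1 = 0.6250, f(x_1) = 0.585097, coefficient = 2
x_2 = 1.0000, f(x_2) = 0.841471, coefficient = 2
x_3 = 1.3750, f(x_3) = 0.980893, coefficient = 2
x_4 = 1.7500, f(x_4) = 0.983986, coefficient = 1

I ≈ (0.375000/2) × 6.046313 = 1.133684
Exact value: 1.147158
Error: 0.013475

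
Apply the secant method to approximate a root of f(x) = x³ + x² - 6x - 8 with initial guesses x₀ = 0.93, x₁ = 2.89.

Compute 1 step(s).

f(x) = x³ + x² - 6x - 8
x₀ = 0.93, x₁ = 2.89

Secant formula: x_{n+1} = x_n - f(x_n)(x_n - x_{n-1})/(f(x_n) - f(x_{n-1}))

Iteration 1:
  f(0.930000) = -11.910743
  f(2.890000) = 7.149669
  x_2 = 2.890000 - 7.149669×(2.890000 - 0.930000)/(7.149669 - (-11.910743))
       = 2.154793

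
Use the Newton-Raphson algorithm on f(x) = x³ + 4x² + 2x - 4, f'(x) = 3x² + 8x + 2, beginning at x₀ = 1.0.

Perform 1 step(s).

f(x) = x³ + 4x² + 2x - 4
f'(x) = 3x² + 8x + 2
x₀ = 1.0

Newton-Raphson formula: x_{n+1} = x_n - f(x_n)/f'(x_n)

Iteration 1:
  f(1.000000) = 3.000000
  f'(1.000000) = 13.000000
  x_1 = 1.000000 - 3.000000/13.000000 = 0.769231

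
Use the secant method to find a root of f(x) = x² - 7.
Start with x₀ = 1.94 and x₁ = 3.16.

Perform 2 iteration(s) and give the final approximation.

f(x) = x² - 7
x₀ = 1.94, x₁ = 3.16

Secant formula: x_{n+1} = x_n - f(x_n)(x_n - x_{n-1})/(f(x_n) - f(x_{n-1}))

Iteration 1:
  f(1.940000) = -3.236400
  f(3.160000) = 2.985600
  x_2 = 3.160000 - 2.985600×(3.160000 - 1.940000)/(2.985600 - (-3.236400))
       = 2.574588
Iteration 2:
  f(3.160000) = 2.985600
  f(2.574588) = -0.371495
  x_3 = 2.574588 - (-0.371495)×(2.574588 - 3.160000)/(-0.371495 - 2.985600)
       = 2.639370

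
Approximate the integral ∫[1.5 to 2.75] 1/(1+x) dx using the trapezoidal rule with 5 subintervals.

f(x) = 1/(1+x)
a = 1.5, b = 2.75, n = 5
h = (b - a)/n = 0.250000

Trapezoidal rule: (h/2)[f(x₀) + 2f(x₁) + 2f(x₂) + ... + f(xₙ)]

x_0 = 1.5000, f(x_0) = 0.400000, coefficient = 1
x_1 = 1.7500, f(x_1) = 0.363636, coefficient = 2
x_2 = 2.0000, f(x_2) = 0.333333, coefficient = 2
x_3 = 2.2500, f(x_3) = 0.307692, coefficient = 2
x_4 = 2.5000, f(x_4) = 0.285714, coefficient = 2
x_5 = 2.7500, f(x_5) = 0.266667, coefficient = 1

I ≈ (0.250000/2) × 3.247419 = 0.405927
Exact value: 0.405465
Error: 0.000462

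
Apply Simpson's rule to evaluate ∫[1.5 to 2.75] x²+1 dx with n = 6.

f(x) = x²+1
a = 1.5, b = 2.75, n = 6
h = (b - a)/n = 0.208333

Simpson's rule: (h/3)[f(x₀) + 4f(x₁) + 2f(x₂) + ... + f(xₙ)]

x_0 = 1.5000, f(x_0) = 3.250000, coefficient = 1
x_1 = 1.7083, f(x_1) = 3.918403, coefficient = 4
x_2 = 1.9167, f(x_2) = 4.673611, coefficient = 2
x_3 = 2.1250, f(x_3) = 5.515625, coefficient = 4
x_4 = 2.3333, f(x_4) = 6.444444, coefficient = 2
x_5 = 2.5417, f(x_5) = 7.460069, coefficient = 4
x_6 = 2.7500, f(x_6) = 8.562500, coefficient = 1

I ≈ (0.208333/3) × 101.625000 = 7.057292
Exact value: 7.057292
Error: 0.000000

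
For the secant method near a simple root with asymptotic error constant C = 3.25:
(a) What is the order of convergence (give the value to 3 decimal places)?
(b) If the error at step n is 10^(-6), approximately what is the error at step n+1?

(a) Secant method has superlinear convergence with order φ = (1+√5)/2 ≈ 1.618.
    This means |e_{n+1}| ≈ C|e_n|^1.618.

(b) With |e_n| = 10^(-6) and C = 3.25:
    |e_{n+1}| ≈ 3.25 × (10^(-6))^1.618 = 3.25 × 10^(-9.71)

(a) ≈ 1.618 (golden ratio); (b) |e_{n+1}| ≈ 6.363e-10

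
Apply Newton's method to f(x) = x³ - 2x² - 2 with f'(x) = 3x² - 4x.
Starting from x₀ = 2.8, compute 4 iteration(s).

f(x) = x³ - 2x² - 2
f'(x) = 3x² - 4x
x₀ = 2.8

Newton-Raphson formula: x_{n+1} = x_n - f(x_n)/f'(x_n)

Iteration 1:
  f(2.800000) = 4.272000
  f'(2.800000) = 12.320000
  x_1 = 2.800000 - 4.272000/12.320000 = 2.453247
Iteration 2:
  f(2.453247) = 0.727829
  f'(2.453247) = 8.242272
  x_2 = 2.453247 - 0.727829/8.242272 = 2.364942
Iteration 3:
  f(2.364942) = 0.041105
  f'(2.364942) = 7.319087
  x_3 = 2.364942 - 0.041105/7.319087 = 2.359326
Iteration 4:
  f(2.359326) = 0.000161
  f'(2.359326) = 7.261955
  x_4 = 2.359326 - 0.000161/7.261955 = 2.359304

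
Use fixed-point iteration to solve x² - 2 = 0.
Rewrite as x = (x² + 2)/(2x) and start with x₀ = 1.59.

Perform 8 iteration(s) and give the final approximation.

Equation: x² - 2 = 0
Fixed-point form: x = (x² + 2)/(2x)
x₀ = 1.59

x_1 = g(1.590000) = 1.423931
x_2 = g(1.423931) = 1.414247
x_3 = g(1.414247) = 1.414214
x_4 = g(1.414214) = 1.414214
x_5 = g(1.414214) = 1.414214
x_6 = g(1.414214) = 1.414214
x_7 = g(1.414214) = 1.414214
x_8 = g(1.414214) = 1.414214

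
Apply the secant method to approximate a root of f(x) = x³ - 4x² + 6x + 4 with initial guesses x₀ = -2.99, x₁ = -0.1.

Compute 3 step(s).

f(x) = x³ - 4x² + 6x + 4
x₀ = -2.99, x₁ = -0.1

Secant formula: x_{n+1} = x_n - f(x_n)(x_n - x_{n-1})/(f(x_n) - f(x_{n-1}))

Iteration 1:
  f(-2.990000) = -76.431299
  f(-0.100000) = 3.359000
  x_2 = -0.100000 - 3.359000×(-0.100000 - (-2.990000))/(3.359000 - (-76.431299))
       = -0.221663
Iteration 2:
  f(-0.100000) = 3.359000
  f(-0.221663) = 2.462594
  x_3 = -0.221663 - 2.462594×(-0.221663 - (-0.100000))/(2.462594 - 3.359000)
       = -0.555893
Iteration 3:
  f(-0.221663) = 2.462594
  f(-0.555893) = -0.743210
  x_4 = -0.555893 - (-0.743210)×(-0.555893 - (-0.221663))/(-0.743210 - 2.462594)
       = -0.478408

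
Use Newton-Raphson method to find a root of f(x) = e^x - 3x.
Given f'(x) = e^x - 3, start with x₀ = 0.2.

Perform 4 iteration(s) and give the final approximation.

f(x) = e^x - 3x
f'(x) = e^x - 3
x₀ = 0.2

Newton-Raphson formula: x_{n+1} = x_n - f(x_n)/f'(x_n)

Iteration 1:
  f(0.200000) = 0.621403
  f'(0.200000) = -1.778597
  x_1 = 0.200000 - 0.621403/(-1.778597) = 0.549378
Iteration 2:
  f(0.549378) = 0.084041
  f'(0.549378) = -1.267825
  x_2 = 0.549378 - 0.084041/(-1.267825) = 0.615666
Iteration 3:
  f(0.615666) = 0.003891
  f'(0.615666) = -1.149112
  x_3 = 0.615666 - 0.003891/(-1.149112) = 0.619052
Iteration 4:
  f(0.619052) = 0.000011
  f'(0.619052) = -1.142833
  x_4 = 0.619052 - 0.000011/(-1.142833) = 0.619061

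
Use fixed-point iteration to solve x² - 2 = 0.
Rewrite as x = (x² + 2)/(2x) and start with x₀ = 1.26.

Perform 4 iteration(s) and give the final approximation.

Equation: x² - 2 = 0
Fixed-point form: x = (x² + 2)/(2x)
x₀ = 1.26

x_1 = g(1.260000) = 1.423651
x_2 = g(1.423651) = 1.414245
x_3 = g(1.414245) = 1.414214
x_4 = g(1.414214) = 1.414214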